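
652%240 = 172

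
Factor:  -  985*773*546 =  - 415727130 = - 2^1*3^1*5^1*7^1*13^1*197^1*773^1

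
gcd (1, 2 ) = 1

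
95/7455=19/1491= 0.01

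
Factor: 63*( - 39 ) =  - 2457 = - 3^3* 7^1*13^1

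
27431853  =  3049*8997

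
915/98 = 915/98  =  9.34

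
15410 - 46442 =- 31032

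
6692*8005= 53569460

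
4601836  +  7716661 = 12318497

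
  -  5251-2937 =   -  8188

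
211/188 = 1 + 23/188  =  1.12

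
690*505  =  348450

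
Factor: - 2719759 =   -  7^1*37^1 * 10501^1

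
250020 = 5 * 50004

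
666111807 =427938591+238173216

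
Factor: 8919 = 3^2*991^1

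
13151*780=10257780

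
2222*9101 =20222422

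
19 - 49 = -30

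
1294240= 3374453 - 2080213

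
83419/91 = 916+ 9/13 = 916.69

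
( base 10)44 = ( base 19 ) 26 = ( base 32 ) 1C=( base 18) 28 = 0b101100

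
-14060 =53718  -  67778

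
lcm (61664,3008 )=123328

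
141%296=141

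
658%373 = 285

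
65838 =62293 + 3545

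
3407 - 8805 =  - 5398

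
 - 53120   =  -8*6640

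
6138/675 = 682/75  =  9.09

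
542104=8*67763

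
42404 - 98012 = - 55608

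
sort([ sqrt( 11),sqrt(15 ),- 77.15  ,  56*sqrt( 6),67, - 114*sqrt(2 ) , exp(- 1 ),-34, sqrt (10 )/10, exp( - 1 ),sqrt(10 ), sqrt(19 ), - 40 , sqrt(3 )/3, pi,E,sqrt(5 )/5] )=[ - 114*sqrt(2),  -  77.15, - 40 ,  -  34 , sqrt( 10 )/10,exp( -1),exp( - 1 ), sqrt( 5 ) /5, sqrt( 3 ) /3, E,  pi, sqrt(10 ),  sqrt(11), sqrt(15 ), sqrt( 19 ),  67,  56*sqrt(6)]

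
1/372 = 1/372 = 0.00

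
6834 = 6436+398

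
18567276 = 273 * 68012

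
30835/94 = 30835/94 = 328.03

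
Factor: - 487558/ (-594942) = 3^( - 1)*229^( - 1 )*563^1 = 563/687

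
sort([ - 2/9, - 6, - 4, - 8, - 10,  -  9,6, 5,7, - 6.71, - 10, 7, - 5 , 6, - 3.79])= [ - 10, - 10, - 9, - 8, - 6.71, - 6, - 5, - 4, - 3.79, - 2/9, 5,6, 6,7, 7 ] 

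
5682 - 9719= - 4037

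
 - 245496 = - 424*579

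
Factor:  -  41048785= -5^1 *139^1*59063^1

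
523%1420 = 523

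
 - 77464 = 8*( - 9683 )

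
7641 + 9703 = 17344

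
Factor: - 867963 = - 3^1 * 349^1*829^1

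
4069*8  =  32552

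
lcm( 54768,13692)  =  54768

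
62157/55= 1130+ 7/55 = 1130.13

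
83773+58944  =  142717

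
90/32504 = 45/16252 = 0.00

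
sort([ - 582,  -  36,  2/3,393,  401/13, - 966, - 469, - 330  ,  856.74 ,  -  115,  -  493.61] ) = [ - 966, - 582, - 493.61, - 469,  -  330,  -  115,  -  36,2/3,  401/13, 393,856.74]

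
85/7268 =85/7268 = 0.01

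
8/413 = 8/413 =0.02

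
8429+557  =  8986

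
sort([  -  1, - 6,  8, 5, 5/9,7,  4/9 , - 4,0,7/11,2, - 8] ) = [ -8, - 6, - 4, - 1, 0,4/9,5/9, 7/11,2,5,7, 8 ] 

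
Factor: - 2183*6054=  - 2^1*3^1*37^1 *59^1*1009^1= - 13215882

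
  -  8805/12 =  - 734+1/4 = - 733.75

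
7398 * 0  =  0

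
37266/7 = 37266/7   =  5323.71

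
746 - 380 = 366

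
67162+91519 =158681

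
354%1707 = 354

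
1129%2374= 1129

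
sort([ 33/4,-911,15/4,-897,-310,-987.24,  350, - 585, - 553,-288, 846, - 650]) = [-987.24, -911, - 897, - 650, - 585, - 553, - 310 , - 288, 15/4, 33/4,  350, 846] 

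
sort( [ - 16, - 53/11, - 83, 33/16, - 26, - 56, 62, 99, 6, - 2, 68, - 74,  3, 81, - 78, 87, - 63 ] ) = [ - 83,-78, - 74, - 63, - 56, - 26, - 16, - 53/11, - 2, 33/16, 3, 6 , 62,68,81,87, 99 ] 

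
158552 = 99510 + 59042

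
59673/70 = 59673/70 =852.47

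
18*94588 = 1702584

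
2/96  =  1/48 = 0.02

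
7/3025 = 7/3025 = 0.00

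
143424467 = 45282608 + 98141859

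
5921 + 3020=8941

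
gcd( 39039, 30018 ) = 3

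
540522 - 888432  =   - 347910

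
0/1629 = 0= 0.00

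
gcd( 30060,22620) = 60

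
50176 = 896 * 56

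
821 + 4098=4919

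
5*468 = 2340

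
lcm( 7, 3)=21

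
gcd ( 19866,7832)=22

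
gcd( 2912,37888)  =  32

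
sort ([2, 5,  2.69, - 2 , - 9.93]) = [ - 9.93 , - 2, 2 , 2.69 , 5 ] 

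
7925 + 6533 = 14458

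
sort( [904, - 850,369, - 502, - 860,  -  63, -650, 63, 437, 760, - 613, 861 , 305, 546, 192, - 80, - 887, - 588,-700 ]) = [ - 887, - 860,-850, - 700, - 650,  -  613, - 588,-502, - 80, - 63, 63,192, 305, 369,437, 546,760, 861, 904]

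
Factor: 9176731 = 29^1 *316439^1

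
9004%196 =184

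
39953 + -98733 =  - 58780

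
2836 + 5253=8089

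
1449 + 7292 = 8741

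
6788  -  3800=2988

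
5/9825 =1/1965 =0.00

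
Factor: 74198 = 2^1* 23^1*1613^1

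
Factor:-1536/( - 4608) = 1/3 = 3^( - 1) 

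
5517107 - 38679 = 5478428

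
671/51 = 671/51= 13.16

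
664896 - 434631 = 230265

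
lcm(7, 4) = 28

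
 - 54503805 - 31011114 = -85514919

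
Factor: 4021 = 4021^1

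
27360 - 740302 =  - 712942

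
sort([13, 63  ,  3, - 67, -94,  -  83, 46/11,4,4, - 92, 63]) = [ - 94, - 92, - 83, - 67,3,4, 4, 46/11,13 , 63, 63]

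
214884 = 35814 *6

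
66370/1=66370 = 66370.00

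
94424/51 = 94424/51=1851.45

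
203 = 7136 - 6933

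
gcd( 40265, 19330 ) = 5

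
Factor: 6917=6917^1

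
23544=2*11772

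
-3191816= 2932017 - 6123833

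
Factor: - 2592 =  - 2^5*3^4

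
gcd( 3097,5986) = 1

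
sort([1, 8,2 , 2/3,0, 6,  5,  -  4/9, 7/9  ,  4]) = [ - 4/9,0, 2/3,7/9,1,2,4, 5,6,8 ] 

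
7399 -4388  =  3011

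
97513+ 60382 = 157895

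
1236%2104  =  1236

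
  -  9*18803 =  - 169227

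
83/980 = 83/980 = 0.08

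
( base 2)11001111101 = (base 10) 1661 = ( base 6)11405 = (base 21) 3g2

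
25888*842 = 21797696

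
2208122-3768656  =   - 1560534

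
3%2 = 1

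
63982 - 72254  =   - 8272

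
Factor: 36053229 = 3^1*1721^1*6983^1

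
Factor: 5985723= 3^1 * 113^1*17657^1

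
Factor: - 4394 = - 2^1*13^3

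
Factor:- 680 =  - 2^3*5^1 * 17^1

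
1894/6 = 315+2/3 = 315.67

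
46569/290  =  46569/290 = 160.58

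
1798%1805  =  1798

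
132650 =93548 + 39102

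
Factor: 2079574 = 2^1*7^1 * 89^1*1669^1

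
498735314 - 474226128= 24509186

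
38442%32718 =5724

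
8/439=8/439  =  0.02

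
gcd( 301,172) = 43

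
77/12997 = 77/12997 = 0.01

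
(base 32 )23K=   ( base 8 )4164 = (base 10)2164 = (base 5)32124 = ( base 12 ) 1304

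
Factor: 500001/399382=2^( - 1 )*3^1*397^( - 1)*503^(-1 )*166667^1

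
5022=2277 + 2745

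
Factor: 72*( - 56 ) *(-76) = 2^8*3^2*7^1*19^1 = 306432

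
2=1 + 1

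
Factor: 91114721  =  43^1*193^1*10979^1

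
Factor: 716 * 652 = 2^4 *163^1*179^1  =  466832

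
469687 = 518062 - 48375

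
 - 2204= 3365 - 5569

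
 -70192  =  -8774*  8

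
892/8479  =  892/8479= 0.11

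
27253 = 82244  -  54991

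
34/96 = 17/48  =  0.35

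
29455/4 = 7363+3/4 = 7363.75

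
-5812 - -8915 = 3103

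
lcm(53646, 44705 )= 268230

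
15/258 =5/86 = 0.06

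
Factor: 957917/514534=2^( - 1)*367^( - 1)*701^( -1)* 957917^1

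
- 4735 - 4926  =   - 9661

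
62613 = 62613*1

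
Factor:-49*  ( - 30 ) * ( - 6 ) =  - 8820= - 2^2 * 3^2*5^1 * 7^2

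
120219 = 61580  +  58639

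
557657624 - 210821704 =346835920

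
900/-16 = -57 + 3/4 =- 56.25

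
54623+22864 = 77487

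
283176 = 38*7452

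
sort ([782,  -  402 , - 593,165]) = [ - 593, - 402,165,782]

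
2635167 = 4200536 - 1565369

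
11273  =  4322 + 6951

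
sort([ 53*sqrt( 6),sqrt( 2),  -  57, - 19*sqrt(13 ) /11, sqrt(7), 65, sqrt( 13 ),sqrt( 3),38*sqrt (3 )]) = [- 57,-19*sqrt( 13) /11,sqrt( 2), sqrt( 3), sqrt(7 ), sqrt( 13) , 65,38 *sqrt( 3), 53*sqrt( 6 )] 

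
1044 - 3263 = - 2219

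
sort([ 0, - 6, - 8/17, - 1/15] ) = [ - 6,-8/17, - 1/15, 0 ] 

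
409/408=1+1/408 = 1.00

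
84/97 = 84/97=   0.87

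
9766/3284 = 4883/1642 = 2.97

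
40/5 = 8 = 8.00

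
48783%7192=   5631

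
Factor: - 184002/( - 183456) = 2^( - 4)*3^( - 1)*7^(  -  1)*337^1 = 337/336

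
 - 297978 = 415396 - 713374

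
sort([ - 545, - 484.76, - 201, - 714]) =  [ - 714, - 545, - 484.76  , - 201 ] 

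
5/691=5/691 =0.01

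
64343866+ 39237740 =103581606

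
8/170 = 4/85= 0.05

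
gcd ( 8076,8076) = 8076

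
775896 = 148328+627568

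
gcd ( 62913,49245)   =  201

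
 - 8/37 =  - 1 + 29/37 = -0.22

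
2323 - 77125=  -  74802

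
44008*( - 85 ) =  - 3740680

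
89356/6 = 14892 + 2/3  =  14892.67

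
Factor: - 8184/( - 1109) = 2^3 * 3^1*11^1*31^1*  1109^ ( - 1) 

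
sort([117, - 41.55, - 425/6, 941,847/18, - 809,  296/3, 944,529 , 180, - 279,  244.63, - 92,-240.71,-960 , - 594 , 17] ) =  [-960 , - 809 , - 594, - 279, - 240.71, - 92, - 425/6 ,-41.55,17,847/18, 296/3,117,180 , 244.63, 529 , 941,944]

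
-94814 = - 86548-8266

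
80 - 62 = 18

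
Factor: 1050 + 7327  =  8377 = 8377^1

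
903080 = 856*1055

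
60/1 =60 = 60.00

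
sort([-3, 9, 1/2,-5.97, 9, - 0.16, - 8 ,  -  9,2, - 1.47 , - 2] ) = [-9 ,  -  8, - 5.97, - 3, - 2, - 1.47, - 0.16,  1/2, 2,9,9]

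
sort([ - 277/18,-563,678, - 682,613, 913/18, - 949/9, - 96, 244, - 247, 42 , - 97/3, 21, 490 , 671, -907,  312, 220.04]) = [ - 907, - 682 , - 563 , - 247, - 949/9, - 96 , - 97/3 , - 277/18,21,  42, 913/18, 220.04 , 244,312,490,613,671, 678 ] 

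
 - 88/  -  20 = 4 +2/5 =4.40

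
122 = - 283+405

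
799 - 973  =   - 174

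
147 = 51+96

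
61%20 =1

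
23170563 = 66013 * 351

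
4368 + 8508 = 12876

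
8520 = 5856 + 2664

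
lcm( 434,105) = 6510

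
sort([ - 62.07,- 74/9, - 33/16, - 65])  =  [ - 65,- 62.07, - 74/9,-33/16]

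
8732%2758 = 458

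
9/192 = 3/64  =  0.05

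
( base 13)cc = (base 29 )5N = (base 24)70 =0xA8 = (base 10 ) 168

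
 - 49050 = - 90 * 545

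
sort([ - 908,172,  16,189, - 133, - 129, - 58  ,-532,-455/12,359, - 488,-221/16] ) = [ - 908, - 532, - 488, - 133, - 129, - 58, - 455/12, - 221/16 , 16 , 172,189,359 ] 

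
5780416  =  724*7984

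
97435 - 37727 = 59708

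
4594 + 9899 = 14493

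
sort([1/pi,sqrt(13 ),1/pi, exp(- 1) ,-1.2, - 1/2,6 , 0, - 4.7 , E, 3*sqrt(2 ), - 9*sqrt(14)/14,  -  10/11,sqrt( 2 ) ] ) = [ -4.7,-9*sqrt (14 ) /14,  -  1.2, - 10/11 ,- 1/2, 0,1/pi , 1/pi, exp ( -1),sqrt(2),E,sqrt (13) , 3*sqrt(2 ), 6] 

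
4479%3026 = 1453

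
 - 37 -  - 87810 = 87773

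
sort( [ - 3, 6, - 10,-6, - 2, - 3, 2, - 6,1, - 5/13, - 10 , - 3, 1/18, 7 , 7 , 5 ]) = [ - 10, - 10, - 6, - 6, - 3, - 3, - 3,  -  2, - 5/13 , 1/18, 1 , 2,5, 6,  7, 7 ]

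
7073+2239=9312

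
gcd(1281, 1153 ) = 1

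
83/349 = 83/349 = 0.24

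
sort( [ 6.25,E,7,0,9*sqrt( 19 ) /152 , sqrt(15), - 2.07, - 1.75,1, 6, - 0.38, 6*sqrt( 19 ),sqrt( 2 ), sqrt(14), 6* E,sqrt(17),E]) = [  -  2.07, - 1.75, - 0.38,0,9*sqrt(19 ) /152 , 1,sqrt( 2), E,E,  sqrt ( 14 ),sqrt (15 ),sqrt ( 17 ),6,6.25,7,6*E,6*sqrt ( 19 ) ] 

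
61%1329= 61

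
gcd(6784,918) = 2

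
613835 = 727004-113169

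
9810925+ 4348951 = 14159876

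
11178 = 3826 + 7352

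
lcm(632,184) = 14536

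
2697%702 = 591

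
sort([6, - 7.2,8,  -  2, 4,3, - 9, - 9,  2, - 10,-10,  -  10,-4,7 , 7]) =[-10,  -  10,- 10, - 9,  -  9,-7.2,-4, - 2, 2,3,  4,6 , 7,7,  8]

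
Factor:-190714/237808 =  - 571/712=- 2^( - 3 )*89^(  -  1)*571^1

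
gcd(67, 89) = 1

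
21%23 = 21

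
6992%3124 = 744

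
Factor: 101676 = 2^2 * 3^1 * 37^1 * 229^1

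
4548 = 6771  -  2223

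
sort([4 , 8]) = [4,8]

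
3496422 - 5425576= - 1929154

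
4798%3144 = 1654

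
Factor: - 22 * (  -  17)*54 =2^2*3^3*11^1*17^1 =20196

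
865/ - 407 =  - 3+356/407 = - 2.13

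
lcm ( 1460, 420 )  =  30660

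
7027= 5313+1714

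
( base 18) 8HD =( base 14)10BD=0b101101011111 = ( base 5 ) 43121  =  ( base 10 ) 2911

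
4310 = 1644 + 2666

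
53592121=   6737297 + 46854824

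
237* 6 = 1422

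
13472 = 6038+7434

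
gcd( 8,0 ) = 8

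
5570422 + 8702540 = 14272962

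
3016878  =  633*4766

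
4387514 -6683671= - 2296157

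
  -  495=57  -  552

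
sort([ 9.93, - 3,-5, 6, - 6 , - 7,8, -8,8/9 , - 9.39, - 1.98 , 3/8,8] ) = [ - 9.39, - 8,- 7, - 6, - 5 , - 3, - 1.98, 3/8,8/9, 6, 8, 8, 9.93] 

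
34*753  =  25602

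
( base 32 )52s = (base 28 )6I4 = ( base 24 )914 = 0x145c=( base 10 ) 5212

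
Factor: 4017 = 3^1*13^1*103^1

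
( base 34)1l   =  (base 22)2B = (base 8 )67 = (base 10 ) 55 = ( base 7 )106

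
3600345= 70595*51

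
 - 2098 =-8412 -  - 6314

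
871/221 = 3 + 16/17 = 3.94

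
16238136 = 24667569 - 8429433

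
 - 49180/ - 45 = 9836/9= 1092.89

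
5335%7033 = 5335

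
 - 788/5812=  - 1 + 1256/1453 = - 0.14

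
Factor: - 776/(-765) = 2^3*3^(-2)*5^( - 1)*17^ (-1 )*97^1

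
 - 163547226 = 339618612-503165838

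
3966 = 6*661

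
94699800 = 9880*9585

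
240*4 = 960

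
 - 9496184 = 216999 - 9713183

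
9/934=9/934=0.01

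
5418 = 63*86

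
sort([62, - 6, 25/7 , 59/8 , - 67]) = [ - 67, - 6, 25/7,  59/8,62 ] 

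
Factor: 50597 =19^1 * 2663^1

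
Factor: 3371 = 3371^1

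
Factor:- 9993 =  - 3^1*3331^1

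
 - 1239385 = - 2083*595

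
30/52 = 15/26 = 0.58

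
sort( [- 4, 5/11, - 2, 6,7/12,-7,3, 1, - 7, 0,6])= [ - 7, - 7,-4,  -  2, 0,5/11, 7/12, 1, 3, 6,  6]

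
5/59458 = 5/59458= 0.00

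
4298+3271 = 7569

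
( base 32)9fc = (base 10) 9708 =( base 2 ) 10010111101100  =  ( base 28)cak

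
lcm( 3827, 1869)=80367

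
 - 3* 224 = - 672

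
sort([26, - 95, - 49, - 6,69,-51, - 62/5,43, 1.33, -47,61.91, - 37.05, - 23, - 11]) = [ -95, - 51,-49,- 47  ,-37.05,-23, - 62/5, - 11, - 6,  1.33 , 26,43, 61.91,69]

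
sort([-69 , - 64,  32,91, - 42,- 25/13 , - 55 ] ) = [ - 69, - 64, - 55, -42, -25/13, 32, 91]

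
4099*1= 4099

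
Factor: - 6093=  - 3^2 * 677^1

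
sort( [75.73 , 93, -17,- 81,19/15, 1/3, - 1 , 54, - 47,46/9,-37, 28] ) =[ - 81, - 47, - 37, - 17, - 1, 1/3,19/15, 46/9 , 28,54,75.73 , 93 ]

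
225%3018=225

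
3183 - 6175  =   - 2992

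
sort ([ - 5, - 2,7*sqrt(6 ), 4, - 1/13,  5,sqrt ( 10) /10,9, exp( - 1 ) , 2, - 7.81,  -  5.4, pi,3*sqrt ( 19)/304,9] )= [ - 7.81, - 5.4,-5 , - 2, - 1/13,3*sqrt( 19)/304,sqrt(10 ) /10 , exp( - 1),  2,  pi, 4, 5, 9, 9 , 7*sqrt( 6) ]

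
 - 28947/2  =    -  14474 + 1/2 = - 14473.50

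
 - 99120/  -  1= 99120 + 0/1 = 99120.00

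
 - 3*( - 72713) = 218139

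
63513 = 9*7057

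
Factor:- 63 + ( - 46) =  - 109 = -109^1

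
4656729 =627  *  7427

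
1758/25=70 + 8/25  =  70.32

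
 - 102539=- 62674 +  - 39865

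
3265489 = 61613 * 53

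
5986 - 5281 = 705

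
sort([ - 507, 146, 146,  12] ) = [-507,12, 146, 146]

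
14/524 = 7/262 = 0.03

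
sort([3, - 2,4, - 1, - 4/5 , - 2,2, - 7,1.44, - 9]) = [ - 9, - 7, - 2, - 2, - 1,  -  4/5, 1.44,  2,3,4] 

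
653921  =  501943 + 151978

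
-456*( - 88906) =40541136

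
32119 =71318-39199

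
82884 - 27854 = 55030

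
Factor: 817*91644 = 74873148  =  2^2 * 3^1 *7^1*19^1*43^1*1091^1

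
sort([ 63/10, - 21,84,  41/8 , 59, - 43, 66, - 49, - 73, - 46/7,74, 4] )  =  [ - 73, - 49, - 43, - 21, - 46/7, 4, 41/8,63/10, 59,66,74, 84] 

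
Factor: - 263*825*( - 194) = 2^1*3^1  *5^2 * 11^1*97^1*263^1 = 42093150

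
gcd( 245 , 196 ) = 49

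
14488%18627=14488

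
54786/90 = 608  +  11/15 = 608.73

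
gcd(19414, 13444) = 2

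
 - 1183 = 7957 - 9140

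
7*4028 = 28196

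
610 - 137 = 473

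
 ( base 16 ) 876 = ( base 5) 32131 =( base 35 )1qv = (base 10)2166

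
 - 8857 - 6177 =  - 15034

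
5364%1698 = 270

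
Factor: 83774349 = 3^2*23^1*101^1*4007^1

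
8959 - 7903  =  1056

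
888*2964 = 2632032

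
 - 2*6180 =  - 12360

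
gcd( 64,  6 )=2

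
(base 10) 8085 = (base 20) 1045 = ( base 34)6XR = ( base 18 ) 16h3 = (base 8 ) 17625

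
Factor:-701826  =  - 2^1*3^1*53^1*2207^1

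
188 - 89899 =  - 89711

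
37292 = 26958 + 10334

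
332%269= 63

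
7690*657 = 5052330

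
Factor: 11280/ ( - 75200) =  - 3/20 = - 2^ (-2 )*3^1*5^( - 1 )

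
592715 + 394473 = 987188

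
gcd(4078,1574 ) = 2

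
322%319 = 3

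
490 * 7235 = 3545150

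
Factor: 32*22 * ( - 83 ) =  - 2^6 * 11^1*83^1 = - 58432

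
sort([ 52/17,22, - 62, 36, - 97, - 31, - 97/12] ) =[-97, - 62, - 31, - 97/12, 52/17, 22, 36 ]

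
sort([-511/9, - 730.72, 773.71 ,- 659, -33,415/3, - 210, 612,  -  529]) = [ - 730.72, - 659, - 529, - 210, - 511/9,-33, 415/3, 612,773.71] 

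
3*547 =1641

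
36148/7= 5164 =5164.00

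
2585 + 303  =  2888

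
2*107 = 214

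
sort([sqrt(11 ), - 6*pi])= [ - 6*pi, sqrt(11)] 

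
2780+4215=6995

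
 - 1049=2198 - 3247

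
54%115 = 54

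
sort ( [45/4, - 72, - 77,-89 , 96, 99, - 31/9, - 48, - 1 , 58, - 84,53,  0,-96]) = [ - 96,-89, - 84, - 77, - 72, - 48, - 31/9, - 1, 0 , 45/4,53, 58,96, 99] 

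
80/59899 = 80/59899 = 0.00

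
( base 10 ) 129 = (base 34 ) 3r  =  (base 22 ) 5j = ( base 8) 201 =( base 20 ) 69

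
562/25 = 22 + 12/25 = 22.48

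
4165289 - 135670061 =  - 131504772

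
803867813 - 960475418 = -156607605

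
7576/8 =947 = 947.00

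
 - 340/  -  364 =85/91 = 0.93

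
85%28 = 1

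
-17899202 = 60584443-78483645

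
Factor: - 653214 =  - 2^1*3^1*108869^1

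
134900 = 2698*50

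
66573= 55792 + 10781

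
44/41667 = 44/41667 = 0.00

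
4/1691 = 4/1691 = 0.00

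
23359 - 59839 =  - 36480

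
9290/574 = 4645/287 = 16.18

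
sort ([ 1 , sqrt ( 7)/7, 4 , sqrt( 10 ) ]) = [sqrt(7 )/7 , 1, sqrt(10 ),4 ]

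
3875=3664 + 211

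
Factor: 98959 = 7^1*  67^1*211^1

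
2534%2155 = 379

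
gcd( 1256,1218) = 2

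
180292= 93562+86730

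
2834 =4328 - 1494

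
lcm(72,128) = 1152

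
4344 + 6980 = 11324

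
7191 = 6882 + 309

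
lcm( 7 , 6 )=42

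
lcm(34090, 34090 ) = 34090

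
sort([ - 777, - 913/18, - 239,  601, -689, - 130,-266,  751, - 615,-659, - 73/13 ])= [  -  777, - 689, - 659, - 615, - 266,  -  239, - 130, - 913/18, - 73/13,  601,751 ] 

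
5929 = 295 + 5634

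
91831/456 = 91831/456 =201.38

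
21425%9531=2363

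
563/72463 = 563/72463 = 0.01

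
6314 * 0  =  0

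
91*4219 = 383929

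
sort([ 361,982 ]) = [ 361, 982]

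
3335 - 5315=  - 1980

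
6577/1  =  6577 = 6577.00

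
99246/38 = 2611 + 14/19 = 2611.74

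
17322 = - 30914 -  - 48236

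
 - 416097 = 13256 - 429353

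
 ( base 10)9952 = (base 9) 14577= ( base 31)ab1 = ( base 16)26E0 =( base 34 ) 8KO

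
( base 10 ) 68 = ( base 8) 104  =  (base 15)48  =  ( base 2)1000100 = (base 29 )2A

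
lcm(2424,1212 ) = 2424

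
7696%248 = 8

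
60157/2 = 30078  +  1/2 = 30078.50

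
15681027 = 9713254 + 5967773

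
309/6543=103/2181 = 0.05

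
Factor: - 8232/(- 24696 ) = 1/3 = 3^ ( - 1 ) 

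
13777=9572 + 4205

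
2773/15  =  184 + 13/15 = 184.87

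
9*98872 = 889848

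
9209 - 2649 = 6560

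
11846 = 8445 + 3401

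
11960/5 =2392 = 2392.00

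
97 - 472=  - 375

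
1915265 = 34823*55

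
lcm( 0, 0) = 0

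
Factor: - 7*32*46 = -2^6*7^1*23^1 = - 10304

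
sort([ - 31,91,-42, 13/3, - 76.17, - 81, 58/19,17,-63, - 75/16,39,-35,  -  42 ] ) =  [ - 81, - 76.17, - 63, -42, - 42 , - 35,-31, - 75/16,58/19,13/3 , 17,39,91]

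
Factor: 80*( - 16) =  - 2^8 * 5^1 =- 1280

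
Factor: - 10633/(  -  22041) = 343/711 = 3^ ( -2)*7^3*79^( - 1)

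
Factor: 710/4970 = 1/7 = 7^( - 1 )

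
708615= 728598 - 19983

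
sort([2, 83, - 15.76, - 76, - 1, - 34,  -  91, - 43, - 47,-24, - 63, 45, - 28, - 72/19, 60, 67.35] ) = [ - 91, -76, - 63, -47,-43,-34, - 28, - 24, - 15.76, - 72/19, - 1, 2, 45, 60,67.35, 83]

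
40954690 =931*43990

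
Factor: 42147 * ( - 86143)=-3630669021 = - 3^3*7^1*223^1*86143^1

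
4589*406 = 1863134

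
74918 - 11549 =63369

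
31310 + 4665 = 35975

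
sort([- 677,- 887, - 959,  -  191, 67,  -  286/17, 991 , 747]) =[ - 959, - 887, - 677, - 191 , - 286/17,67,747, 991] 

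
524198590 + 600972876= 1125171466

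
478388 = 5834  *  82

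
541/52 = 541/52 = 10.40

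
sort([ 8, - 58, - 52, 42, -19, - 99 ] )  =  [-99, - 58, - 52, -19, 8, 42]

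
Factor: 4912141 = 13^1  *  79^1 * 4783^1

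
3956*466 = 1843496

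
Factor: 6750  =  2^1 *3^3 *5^3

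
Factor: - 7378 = -2^1 * 7^1 *17^1*31^1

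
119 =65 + 54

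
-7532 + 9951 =2419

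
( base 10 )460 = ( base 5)3320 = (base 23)K0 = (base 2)111001100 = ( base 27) h1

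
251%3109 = 251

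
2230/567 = 2230/567 = 3.93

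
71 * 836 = 59356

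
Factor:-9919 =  - 7^1*13^1*109^1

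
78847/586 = 134  +  323/586=134.55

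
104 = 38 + 66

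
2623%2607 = 16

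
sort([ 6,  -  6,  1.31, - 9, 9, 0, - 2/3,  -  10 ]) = [ - 10, - 9, - 6,-2/3, 0, 1.31,  6,  9 ]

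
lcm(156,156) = 156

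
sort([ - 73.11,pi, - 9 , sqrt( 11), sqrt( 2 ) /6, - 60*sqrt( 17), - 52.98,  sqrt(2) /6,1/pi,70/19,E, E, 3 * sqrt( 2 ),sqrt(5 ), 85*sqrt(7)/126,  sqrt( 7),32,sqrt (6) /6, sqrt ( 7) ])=[ - 60*sqrt(17 ), - 73.11, - 52.98,-9, sqrt( 2 )/6, sqrt(2)/6,1/pi,sqrt (6) /6, 85*sqrt( 7)/126, sqrt ( 5),sqrt( 7 ), sqrt(7 ),E,E, pi, sqrt( 11 ),70/19,3*sqrt(2),32] 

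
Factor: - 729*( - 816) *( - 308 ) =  - 183218112  =  - 2^6*3^7*7^1*11^1 * 17^1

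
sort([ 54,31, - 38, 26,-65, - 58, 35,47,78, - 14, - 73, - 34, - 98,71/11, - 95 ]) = [ - 98, - 95, - 73,- 65, - 58, - 38, - 34, - 14,71/11,26 , 31,35, 47,54, 78 ]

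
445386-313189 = 132197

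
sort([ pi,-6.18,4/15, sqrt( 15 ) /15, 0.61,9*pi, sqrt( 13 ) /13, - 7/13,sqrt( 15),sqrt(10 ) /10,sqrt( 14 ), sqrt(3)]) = [ - 6.18, - 7/13,  sqrt(15 ) /15,4/15,sqrt( 13)/13, sqrt( 10 ) /10,0.61,sqrt( 3), pi,sqrt(14),sqrt( 15 ) , 9*pi]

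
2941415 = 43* 68405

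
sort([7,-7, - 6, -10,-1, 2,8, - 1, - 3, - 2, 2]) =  [ - 10, -7,-6, - 3, - 2 ,  -  1,-1, 2,2, 7, 8 ] 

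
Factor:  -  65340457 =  - 7^1*13^1*181^1*3967^1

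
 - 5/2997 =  - 5/2997 = - 0.00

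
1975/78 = 1975/78 = 25.32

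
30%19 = 11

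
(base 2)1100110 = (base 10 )102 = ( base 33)33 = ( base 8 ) 146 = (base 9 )123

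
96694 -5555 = 91139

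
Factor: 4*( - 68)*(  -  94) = 25568 = 2^5*17^1 * 47^1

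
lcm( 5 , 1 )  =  5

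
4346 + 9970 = 14316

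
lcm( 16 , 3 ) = 48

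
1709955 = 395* 4329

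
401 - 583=-182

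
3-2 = 1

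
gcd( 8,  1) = 1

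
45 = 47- 2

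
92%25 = 17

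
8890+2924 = 11814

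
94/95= 94/95 = 0.99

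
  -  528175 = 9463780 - 9991955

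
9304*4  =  37216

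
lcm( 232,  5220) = 10440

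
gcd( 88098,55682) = 2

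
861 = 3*287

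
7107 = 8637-1530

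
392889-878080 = - 485191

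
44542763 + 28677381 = 73220144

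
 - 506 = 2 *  ( - 253)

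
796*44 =35024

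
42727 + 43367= 86094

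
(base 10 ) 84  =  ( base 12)70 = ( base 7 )150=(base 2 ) 1010100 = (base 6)220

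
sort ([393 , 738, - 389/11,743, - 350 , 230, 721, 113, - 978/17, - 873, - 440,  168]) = [ -873, - 440, - 350, - 978/17,-389/11,113,168,230, 393,721,738,743 ]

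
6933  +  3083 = 10016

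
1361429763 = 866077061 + 495352702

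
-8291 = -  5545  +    -  2746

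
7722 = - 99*( - 78) 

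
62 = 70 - 8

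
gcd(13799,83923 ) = 1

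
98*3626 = 355348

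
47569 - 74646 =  - 27077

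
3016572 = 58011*52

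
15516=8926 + 6590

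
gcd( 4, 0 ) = 4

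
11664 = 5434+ 6230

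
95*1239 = 117705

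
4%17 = 4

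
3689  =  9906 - 6217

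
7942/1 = 7942 = 7942.00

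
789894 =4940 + 784954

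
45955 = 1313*35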